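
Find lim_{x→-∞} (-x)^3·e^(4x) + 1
The product is a 0·∞ indeterminate form at x → -∞.
Rewrite the product as (-x)^3 / e^(-4x) (an ∞/∞ form) and apply L'Hôpital, or use the standard hierarchy e^(4|x|) ≫ |(-x)^3| as x → -∞.
The indeterminate product → 0, so the limit = 1.

Final answer: 1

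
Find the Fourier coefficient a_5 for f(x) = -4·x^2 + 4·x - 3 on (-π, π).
a_5 = (1/π) ∫_{-π}^{π} f(x)·cos(5x) dx.
Evaluate the integral (use parity and integration by parts as needed): a_5 = 16/25.

Final answer: 16/25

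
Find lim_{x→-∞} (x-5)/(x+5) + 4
Evaluate the dominant behaviour as x → -∞; each term tends to a finite value or vanishes.
Limit = 5.

Final answer: 5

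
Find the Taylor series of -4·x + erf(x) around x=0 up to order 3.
-2·x^3/(3·√(π)) + x·(-4 + 2/√(π))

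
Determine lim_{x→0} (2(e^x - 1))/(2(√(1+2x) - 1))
Both numerator and denominator → 0 as x → 0; this is a 0/0 indeterminate form.
Expand each to leading order near x = 0: numerator ~ 2·x, denominator ~ 2·x.
The limit of the ratio is 1.

Final answer: 1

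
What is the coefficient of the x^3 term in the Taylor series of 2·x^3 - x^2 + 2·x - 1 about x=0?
Expand to order 3: 2·x^3 - x^2 + 2·x - 1 = 2·x^3 - x^2 + 2·x - 1 + O(x^4).
The coefficient of x^3 is 2.

Final answer: 2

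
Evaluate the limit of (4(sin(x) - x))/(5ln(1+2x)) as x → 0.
Both numerator and denominator → 0 as x → 0; this is a 0/0 indeterminate form.
Expand each to leading order near x = 0: numerator ~ -2·x^3/3, denominator ~ 10·x.
The limit of the ratio is 0.

Final answer: 0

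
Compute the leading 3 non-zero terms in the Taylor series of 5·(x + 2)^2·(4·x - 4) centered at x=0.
20·x^3 + 60·x^2 - 80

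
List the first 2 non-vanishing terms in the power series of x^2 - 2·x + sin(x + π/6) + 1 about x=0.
x·(-2 + √(3)/2) + 3/2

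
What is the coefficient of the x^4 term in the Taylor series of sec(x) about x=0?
Expand to order 4: sec(x) = 5·x^4/24 + x^2/2 + 1 + O(x^5).
The coefficient of x^4 is 5/24.

Final answer: 5/24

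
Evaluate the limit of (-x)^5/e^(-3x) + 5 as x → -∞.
The quotient is an ∞/∞ indeterminate form as x → -∞.
Compare growth rates of the dominant terms (exponentials ≫ polynomials ≫ logarithms), or apply L'Hôpital's rule; the quotient → 0.
Adding the constant: 0 + 5 = 5. Limit = 5.

Final answer: 5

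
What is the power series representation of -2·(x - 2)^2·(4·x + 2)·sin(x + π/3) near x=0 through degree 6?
x^6·(3/5 + 107·√(3)/180) + x^5·(-12/5 + 5·√(3)/3) + x^4·(-22·√(3)/3 - 8/3) + 46·x^3/3 + x^2·(-8 + 18·√(3)) + x·(-8·√(3) - 8) - 8·√(3)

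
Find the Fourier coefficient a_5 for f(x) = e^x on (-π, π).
a_5 = (1/π) ∫_{-π}^{π} f(x)·cos(5x) dx.
Evaluate the integral (use parity and integration by parts as needed): a_5 = (1 - e^(2·π))·e^(-π)/(26·π).

Final answer: (1 - e^(2·π))·e^(-π)/(26·π)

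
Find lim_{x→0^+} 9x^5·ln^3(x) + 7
The product is a 0·∞ indeterminate form at x → 0⁺.
Rewrite the product as 9·ln^3(x) / x^(-5) and apply L'Hôpital, or use the standard hierarchy x^(-5) ≫ |ln x|^3 as x → 0⁺.
The indeterminate product → 0, so the limit = 7.

Final answer: 7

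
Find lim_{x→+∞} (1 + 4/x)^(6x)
As x → +∞: write (1 + 4/x)^(6x) = ((1 + 4/x)^x)^6 → (e^4)^6 = e^24.
Limit = e^(24).

Final answer: e^(24)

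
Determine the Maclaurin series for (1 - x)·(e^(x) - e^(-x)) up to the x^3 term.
x^3/3 - 2·x^2 + 2·x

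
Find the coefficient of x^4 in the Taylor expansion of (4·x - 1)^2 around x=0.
Expand to order 4: (4·x - 1)^2 = 16·x^2 - 8·x + 1 + O(x^5).
The coefficient of x^4 is 0.

Final answer: 0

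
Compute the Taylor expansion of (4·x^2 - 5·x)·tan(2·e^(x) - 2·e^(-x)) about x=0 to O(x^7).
-4417·x^6/6 + 88·x^5 - 110·x^4 + 16·x^3 - 20·x^2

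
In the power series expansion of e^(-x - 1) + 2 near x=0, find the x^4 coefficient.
Expand to order 4: e^(-x - 1) + 2 = x^4·e^(-1)/24 - x^3·e^(-1)/6 + x^2·e^(-1)/2 - x·e^(-1) + e^(-1) + 2 + O(x^5).
The coefficient of x^4 is e^(-1)/24.

Final answer: e^(-1)/24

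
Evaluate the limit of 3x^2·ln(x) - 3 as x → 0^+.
The product is a 0·∞ indeterminate form at x → 0⁺.
Rewrite the product as 3·ln(x) / x^(-2) and apply L'Hôpital, or use the standard hierarchy x^(-2) ≫ |ln x| as x → 0⁺.
The indeterminate product → 0, so the limit = -3.

Final answer: -3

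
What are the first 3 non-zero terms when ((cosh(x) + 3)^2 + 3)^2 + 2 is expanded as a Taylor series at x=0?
229·x^4/6 + 152·x^2 + 363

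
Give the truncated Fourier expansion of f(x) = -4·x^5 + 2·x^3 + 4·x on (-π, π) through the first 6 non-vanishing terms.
(-976 - 8·π^4 + 164·π^2)·sin(x) + (-22·π^2 + 29 + 4·π^4)·sin(2·x) + (-8·π^4/3 - 176/81 + 196·π^2/27)·sin(3·x) + (-7·π^2/2 - 11/16 + 2·π^4)·sin(4·x) + (-8·π^4/5 + 688/625 + 52·π^2/25)·sin(5·x) + (-38·π^2/27 - 89/81 + 4·π^4/3)·sin(6·x)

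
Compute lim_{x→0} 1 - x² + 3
Direct substitution at x = 0 gives 4.

Final answer: 4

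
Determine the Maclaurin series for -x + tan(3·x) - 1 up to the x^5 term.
162·x^5/5 + 9·x^3 + 2·x - 1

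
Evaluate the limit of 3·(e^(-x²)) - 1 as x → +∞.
Evaluate the dominant behaviour as x → +∞; each term tends to a finite value or vanishes.
Limit = -1.

Final answer: -1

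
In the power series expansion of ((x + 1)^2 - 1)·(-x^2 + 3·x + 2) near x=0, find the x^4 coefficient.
Expand to order 4: ((x + 1)^2 - 1)·(-x^2 + 3·x + 2) = -x^4 + x^3 + 8·x^2 + 4·x + O(x^5).
The coefficient of x^4 is -1.

Final answer: -1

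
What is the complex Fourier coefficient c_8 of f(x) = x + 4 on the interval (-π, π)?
Compute the real Fourier coefficients first: a_8 = 0, b_8 = -1/4.
Then c_8 = (a_8 − i·b_8)/2 = i/8.

Final answer: i/8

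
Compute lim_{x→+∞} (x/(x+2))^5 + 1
As x → +∞: x/(x+2) = 1/(1 + 2/x) → 1, and the 5th power of a limit-1 base also → 1; with the additive constant, 1 + 1 = 2.
Limit = 2.

Final answer: 2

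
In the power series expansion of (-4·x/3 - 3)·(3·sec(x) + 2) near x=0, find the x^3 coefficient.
Expand to order 3: (-4·x/3 - 3)·(3·sec(x) + 2) = -2·x^3 - 9·x^2/2 - 20·x/3 - 15 + O(x^4).
The coefficient of x^3 is -2.

Final answer: -2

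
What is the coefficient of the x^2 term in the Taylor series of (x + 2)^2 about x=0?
Expand to order 2: (x + 2)^2 = x^2 + 4·x + 4 + O(x^3).
The coefficient of x^2 is 1.

Final answer: 1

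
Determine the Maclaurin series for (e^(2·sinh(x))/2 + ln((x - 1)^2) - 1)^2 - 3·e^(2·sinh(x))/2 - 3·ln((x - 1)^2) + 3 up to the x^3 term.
-2·x^3/3 + x^2 + 4·x + 7/4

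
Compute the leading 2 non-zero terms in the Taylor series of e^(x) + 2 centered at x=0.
x + 3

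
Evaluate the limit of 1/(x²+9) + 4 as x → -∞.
Evaluate the dominant behaviour as x → -∞; each term tends to a finite value or vanishes.
Limit = 4.

Final answer: 4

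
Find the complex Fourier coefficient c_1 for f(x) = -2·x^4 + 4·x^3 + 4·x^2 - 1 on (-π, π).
Compute the real Fourier coefficients first: a_1 = -112 + 16·π^2, b_1 = -48 + 8·π^2.
Then c_1 = (a_1 − i·b_1)/2 = -56 + 8·π^2 - 4·i·π^2 + 24·i.

Final answer: -56 + 8·π^2 - 4·i·π^2 + 24·i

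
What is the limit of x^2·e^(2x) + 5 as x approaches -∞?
The product is a 0·∞ indeterminate form at x → -∞.
Rewrite the product as x^2 / e^(-2x) (an ∞/∞ form) and apply L'Hôpital, or use the standard hierarchy e^(2|x|) ≫ |x^2| as x → -∞.
The indeterminate product → 0, so the limit = 5.

Final answer: 5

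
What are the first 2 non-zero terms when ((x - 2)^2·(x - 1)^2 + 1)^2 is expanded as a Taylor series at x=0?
25 - 120·x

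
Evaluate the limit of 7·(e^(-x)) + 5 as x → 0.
Direct substitution at x = 0 gives 12.

Final answer: 12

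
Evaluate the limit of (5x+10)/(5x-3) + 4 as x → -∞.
Evaluate the dominant behaviour as x → -∞; each term tends to a finite value or vanishes.
Limit = 5.

Final answer: 5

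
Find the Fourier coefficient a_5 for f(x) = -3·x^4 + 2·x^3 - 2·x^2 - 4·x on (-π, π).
a_5 = (1/π) ∫_{-π}^{π} f(x)·cos(5x) dx.
Evaluate the integral (use parity and integration by parts as needed): a_5 = 56/625 + 24·π^2/25.

Final answer: 56/625 + 24·π^2/25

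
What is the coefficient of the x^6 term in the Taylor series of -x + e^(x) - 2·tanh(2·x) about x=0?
Expand to order 6: -x + e^(x) - 2·tanh(2·x) = x^6/720 - 341·x^5/40 + x^4/24 + 11·x^3/2 + x^2/2 - 4·x + 1 + O(x^7).
The coefficient of x^6 is 1/720.

Final answer: 1/720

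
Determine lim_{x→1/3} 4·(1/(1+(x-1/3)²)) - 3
Direct substitution at x = 1/3 gives 1.

Final answer: 1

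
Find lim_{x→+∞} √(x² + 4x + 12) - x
As x → +∞: multiply by the conjugate to get (4x+12)/(√(x²+4x+12)+x); the denominator ~ 2x, so the limit is 4/2 = 2.
Limit = 2.

Final answer: 2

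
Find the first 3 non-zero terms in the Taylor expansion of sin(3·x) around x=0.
81·x^5/40 - 9·x^3/2 + 3·x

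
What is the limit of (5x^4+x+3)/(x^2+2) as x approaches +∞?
This is an ∞/∞ indeterminate form as x → +∞.
Divide numerator and denominator by x^4 and let the lower-order terms vanish; the numerator's degree 4 exceeds the denominator's degree 2, so the quotient diverges.
Limit = ∞.

Final answer: ∞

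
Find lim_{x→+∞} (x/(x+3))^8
As x → +∞: x/(x+3) = 1/(1 + 3/x) → 1, and the 8th power of a limit-1 base also → 1.
Limit = 1.

Final answer: 1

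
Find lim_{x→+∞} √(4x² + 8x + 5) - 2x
As x → +∞: multiply by the conjugate to get (8x+5)/(√(4x²+8x+5)+2x); the denominator ~ 4x, so the limit is 8/4 = 2.
Limit = 2.

Final answer: 2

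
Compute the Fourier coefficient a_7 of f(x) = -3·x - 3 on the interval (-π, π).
a_7 = (1/π) ∫_{-π}^{π} f(x)·cos(7x) dx.
Evaluate the integral (use parity and integration by parts as needed): a_7 = 0.

Final answer: 0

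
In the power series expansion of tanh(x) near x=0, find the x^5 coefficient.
Expand to order 5: tanh(x) = 2·x^5/15 - x^3/3 + x + O(x^6).
The coefficient of x^5 is 2/15.

Final answer: 2/15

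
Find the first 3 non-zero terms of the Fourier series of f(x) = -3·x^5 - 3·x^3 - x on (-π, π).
(-686 - 6·π^4 + 114·π^2)·sin(x) + (-12·π^2 + 19 + 3·π^4)·sin(2·x) + (-2·π^4 - 62/27 + 22·π^2/9)·sin(3·x)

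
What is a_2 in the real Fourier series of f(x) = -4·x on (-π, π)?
a_2 = (1/π) ∫_{-π}^{π} f(x)·cos(2x) dx.
Evaluate the integral (use parity and integration by parts as needed): a_2 = 0.

Final answer: 0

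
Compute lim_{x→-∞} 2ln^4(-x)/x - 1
The quotient is an ∞/∞ indeterminate form as x → -∞.
Compare growth rates of the dominant terms (exponentials ≫ polynomials ≫ logarithms), or apply L'Hôpital's rule; the quotient → 0.
Adding the constant: 0 - 1 = -1. Limit = -1.

Final answer: -1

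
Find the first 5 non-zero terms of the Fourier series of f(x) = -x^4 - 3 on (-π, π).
(-48 + 8·π^2)·cos(x) + (3 - 2·π^2)·cos(2·x) + (-16/27 + 8·π^2/9)·cos(3·x) + (3/16 - π^2/2)·cos(4·x) - π^4/5 - 3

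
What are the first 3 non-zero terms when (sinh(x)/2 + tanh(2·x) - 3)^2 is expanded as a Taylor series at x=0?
25·x^2/4 - 15·x + 9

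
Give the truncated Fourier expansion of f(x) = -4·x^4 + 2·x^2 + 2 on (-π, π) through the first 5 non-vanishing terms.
(-200 + 32·π^2)·cos(x) + (14 - 8·π^2)·cos(2·x) + (-88/27 + 32·π^2/9)·cos(3·x) + (5/4 - 2·π^2)·cos(4·x) - 4·π^4/5 + 2 + 2·π^2/3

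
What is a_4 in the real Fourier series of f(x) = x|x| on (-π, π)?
a_4 = (1/π) ∫_{-π}^{π} f(x)·cos(4x) dx.
Evaluate the integral (use parity and integration by parts as needed): a_4 = 0.

Final answer: 0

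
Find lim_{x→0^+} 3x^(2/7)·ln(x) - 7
The product is a 0·∞ indeterminate form at x → 0⁺.
Rewrite the product as 3·ln(x) / x^(-2/7) and apply L'Hôpital, or use the standard hierarchy x^(-2/7) ≫ |ln x| as x → 0⁺.
The indeterminate product → 0, so the limit = -7.

Final answer: -7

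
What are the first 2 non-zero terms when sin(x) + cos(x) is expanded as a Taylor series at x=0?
x + 1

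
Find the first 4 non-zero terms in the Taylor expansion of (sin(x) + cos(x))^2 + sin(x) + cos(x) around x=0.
-3·x^3/2 - x^2/2 + 3·x + 2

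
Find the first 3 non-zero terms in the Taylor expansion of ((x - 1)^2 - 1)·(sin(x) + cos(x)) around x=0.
2·x^3 - x^2 - 2·x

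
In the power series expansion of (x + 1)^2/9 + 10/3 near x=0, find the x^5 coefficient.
Expand to order 5: (x + 1)^2/9 + 10/3 = x^2/9 + 2·x/9 + 31/9 + O(x^6).
The coefficient of x^5 is 0.

Final answer: 0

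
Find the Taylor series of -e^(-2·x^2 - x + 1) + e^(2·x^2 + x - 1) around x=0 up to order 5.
x^5·(281·e^(-1)/120 + 67·e/40) + x^4·(-25·e/24 + 73·e^(-1)/24) + x^3·(-11·e/6 + 13·e^(-1)/6) + x^2·(5·e^(-1)/2 + 3·e/2) + x·(e^(-1) + e) - e + e^(-1)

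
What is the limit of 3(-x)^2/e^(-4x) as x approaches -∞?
This is an ∞/∞ indeterminate form as x → -∞.
Compare growth rates of the dominant terms (exponentials ≫ polynomials ≫ logarithms), or apply L'Hôpital's rule; the quotient → 0.
Limit = 0.

Final answer: 0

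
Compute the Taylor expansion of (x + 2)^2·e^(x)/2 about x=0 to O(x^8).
37·x^7/5040 + 29·x^6/720 + 11·x^5/60 + 2·x^4/3 + 11·x^3/6 + 7·x^2/2 + 4·x + 2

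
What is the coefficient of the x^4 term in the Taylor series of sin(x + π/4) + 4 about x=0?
Expand to order 4: sin(x + π/4) + 4 = √(2)·x^4/48 - √(2)·x^3/12 - √(2)·x^2/4 + √(2)·x/2 + √(2)/2 + 4 + O(x^5).
The coefficient of x^4 is √(2)/48.

Final answer: √(2)/48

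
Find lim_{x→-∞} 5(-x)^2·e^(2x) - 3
The product is a 0·∞ indeterminate form at x → -∞.
Rewrite the product as 5(-x)^2 / e^(-2x) (an ∞/∞ form) and apply L'Hôpital, or use the standard hierarchy e^(2|x|) ≫ |(-x)^2| as x → -∞.
The indeterminate product → 0, so the limit = -3.

Final answer: -3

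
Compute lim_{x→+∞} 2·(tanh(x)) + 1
Evaluate the dominant behaviour as x → +∞; each term tends to a finite value or vanishes.
Limit = 3.

Final answer: 3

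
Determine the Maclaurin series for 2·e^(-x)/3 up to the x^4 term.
x^4/36 - x^3/9 + x^2/3 - 2·x/3 + 2/3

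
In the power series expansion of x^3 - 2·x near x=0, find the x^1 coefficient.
Expand to order 1: x^3 - 2·x = -2·x + O(x^2).
The coefficient of x^1 is -2.

Final answer: -2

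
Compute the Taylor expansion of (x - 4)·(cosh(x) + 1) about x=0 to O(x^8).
x^7/720 - x^6/180 + x^5/24 - x^4/6 + x^3/2 - 2·x^2 + 2·x - 8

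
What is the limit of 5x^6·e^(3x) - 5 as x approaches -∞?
The product is a 0·∞ indeterminate form at x → -∞.
Rewrite the product as 5x^6 / e^(-3x) (an ∞/∞ form) and apply L'Hôpital, or use the standard hierarchy e^(3|x|) ≫ |x^6| as x → -∞.
The indeterminate product → 0, so the limit = -5.

Final answer: -5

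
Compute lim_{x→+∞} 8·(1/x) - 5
Evaluate the dominant behaviour as x → +∞; each term tends to a finite value or vanishes.
Limit = -5.

Final answer: -5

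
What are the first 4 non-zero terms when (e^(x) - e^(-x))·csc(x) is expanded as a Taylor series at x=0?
13·x^6/945 + x^4/9 + 2·x^2/3 + 2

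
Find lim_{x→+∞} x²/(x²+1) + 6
Evaluate the dominant behaviour as x → +∞; each term tends to a finite value or vanishes.
Limit = 7.

Final answer: 7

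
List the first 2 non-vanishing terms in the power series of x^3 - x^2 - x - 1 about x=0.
-x - 1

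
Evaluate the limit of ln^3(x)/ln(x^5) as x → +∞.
This is an ∞/∞ indeterminate form as x → +∞.
Write ln(x^5) = 5·ln(x), reducing the quotient to ln^2(x)/5 → ∞.
Limit = ∞.

Final answer: ∞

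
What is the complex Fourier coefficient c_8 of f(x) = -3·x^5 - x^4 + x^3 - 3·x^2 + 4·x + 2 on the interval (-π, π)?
Compute the real Fourier coefficients first: a_8 = -π^2/8 - 45/256, b_8 = -31·π^2/64 - 1955/2048 + 3·π^4/4.
Then c_8 = (a_8 − i·b_8)/2 = -π^2/16 - 45/512 - 3·i·π^4/8 + 1955·i/4096 + 31·i·π^2/128.

Final answer: -π^2/16 - 45/512 - 3·i·π^4/8 + 1955·i/4096 + 31·i·π^2/128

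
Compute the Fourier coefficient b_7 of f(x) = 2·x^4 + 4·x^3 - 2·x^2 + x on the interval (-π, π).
b_7 = (1/π) ∫_{-π}^{π} f(x)·sin(7x) dx.
Evaluate the integral (use parity and integration by parts as needed): b_7 = 50/343 + 8·π^2/7.

Final answer: 50/343 + 8·π^2/7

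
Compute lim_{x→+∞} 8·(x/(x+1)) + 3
Evaluate the dominant behaviour as x → +∞; each term tends to a finite value or vanishes.
Limit = 11.

Final answer: 11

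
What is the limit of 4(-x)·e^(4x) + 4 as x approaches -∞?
The product is a 0·∞ indeterminate form at x → -∞.
Rewrite the product as 4(-x) / e^(-4x) (an ∞/∞ form) and apply L'Hôpital, or use the standard hierarchy e^(4|x|) ≫ |(-x)| as x → -∞.
The indeterminate product → 0, so the limit = 4.

Final answer: 4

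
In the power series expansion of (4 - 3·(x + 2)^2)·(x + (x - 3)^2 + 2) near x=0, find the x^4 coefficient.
Expand to order 4: (4 - 3·(x + 2)^2)·(x + (x - 3)^2 + 2) = -3·x^4 + 3·x^3 + 19·x^2 - 92·x - 88 + O(x^5).
The coefficient of x^4 is -3.

Final answer: -3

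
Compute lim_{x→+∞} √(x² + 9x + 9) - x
This is an ∞ − ∞ indeterminate form.
Multiply and divide by the conjugate √(x²+9x + 9) + x; the x² terms cancel, leaving (9x + 9)/(√(x²+9x + 9)+x) → 9/2.
Limit = 9/2.

Final answer: 9/2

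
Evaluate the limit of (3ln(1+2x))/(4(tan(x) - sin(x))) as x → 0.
Both numerator and denominator → 0 as x → 0; this is a 0/0 indeterminate form.
Expand each to leading order near x = 0: numerator ~ 6·x, denominator ~ 2·x^3.
The limit of the ratio is ∞.

Final answer: ∞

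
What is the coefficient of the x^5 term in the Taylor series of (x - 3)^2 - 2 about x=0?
Expand to order 5: (x - 3)^2 - 2 = x^2 - 6·x + 7 + O(x^6).
The coefficient of x^5 is 0.

Final answer: 0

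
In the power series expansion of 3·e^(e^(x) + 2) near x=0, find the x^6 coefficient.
Expand to order 6: 3·e^(e^(x) + 2) = 203·x^6·e^(3)/240 + 13·x^5·e^(3)/10 + 15·x^4·e^(3)/8 + 5·x^3·e^(3)/2 + 3·x^2·e^(3) + 3·x·e^(3) + 3·e^(3) + O(x^7).
The coefficient of x^6 is 203·e^(3)/240.

Final answer: 203·e^(3)/240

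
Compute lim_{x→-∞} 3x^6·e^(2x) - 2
The product is a 0·∞ indeterminate form at x → -∞.
Rewrite the product as 3x^6 / e^(-2x) (an ∞/∞ form) and apply L'Hôpital, or use the standard hierarchy e^(2|x|) ≫ |x^6| as x → -∞.
The indeterminate product → 0, so the limit = -2.

Final answer: -2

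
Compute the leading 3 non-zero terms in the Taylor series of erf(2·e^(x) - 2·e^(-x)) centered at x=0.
2753·x^5/(15·√(π)) - 124·x^3/(3·√(π)) + 8·x/√(π)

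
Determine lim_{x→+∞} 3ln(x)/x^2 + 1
The quotient is an ∞/∞ indeterminate form as x → +∞.
The polynomial denominator x^2 dominates the logarithmic numerator (any positive power of x ≫ ln(x) as x → ∞), so the quotient → 0.
Adding the constant: 0 + 1 = 1. Limit = 1.

Final answer: 1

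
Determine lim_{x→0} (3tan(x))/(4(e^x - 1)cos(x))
Both numerator and denominator → 0 as x → 0; this is a 0/0 indeterminate form.
Expand each to leading order near x = 0: numerator ~ 3·x, denominator ~ 4·x.
The limit of the ratio is 3/4.

Final answer: 3/4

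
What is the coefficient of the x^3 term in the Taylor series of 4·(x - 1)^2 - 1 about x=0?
Expand to order 3: 4·(x - 1)^2 - 1 = 4·x^2 - 8·x + 3 + O(x^4).
The coefficient of x^3 is 0.

Final answer: 0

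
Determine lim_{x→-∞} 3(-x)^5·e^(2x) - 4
The product is a 0·∞ indeterminate form at x → -∞.
Rewrite the product as 3(-x)^5 / e^(-2x) (an ∞/∞ form) and apply L'Hôpital, or use the standard hierarchy e^(2|x|) ≫ |(-x)^5| as x → -∞.
The indeterminate product → 0, so the limit = -4.

Final answer: -4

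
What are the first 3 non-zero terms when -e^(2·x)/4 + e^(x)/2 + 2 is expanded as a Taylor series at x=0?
-x^3/4 - x^2/4 + 9/4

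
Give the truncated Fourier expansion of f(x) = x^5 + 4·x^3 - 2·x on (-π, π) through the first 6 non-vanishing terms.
(-32·π^2 + 188 + 2·π^4)·sin(x) + (-π^4 + 1/2 + π^2)·sin(2·x) + (-172/81 + 32·π^2/27 + 2·π^4/3)·sin(3·x) + (-π^4/2 - 11·π^2/8 + 97/64)·sin(4·x) + (-692/625 + 32·π^2/25 + 2·π^4/5)·sin(5·x) + (-π^4/3 - 31·π^2/27 + 139/162)·sin(6·x)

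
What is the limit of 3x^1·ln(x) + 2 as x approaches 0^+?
The product is a 0·∞ indeterminate form at x → 0⁺.
Rewrite the product as 3·ln(x) / x^(-1) and apply L'Hôpital, or use the standard hierarchy x^(-1) ≫ |ln x| as x → 0⁺.
The indeterminate product → 0, so the limit = 2.

Final answer: 2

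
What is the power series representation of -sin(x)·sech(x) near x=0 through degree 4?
2·x^3/3 - x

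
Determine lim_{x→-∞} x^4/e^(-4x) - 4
The quotient is an ∞/∞ indeterminate form as x → -∞.
Compare growth rates of the dominant terms (exponentials ≫ polynomials ≫ logarithms), or apply L'Hôpital's rule; the quotient → 0.
Adding the constant: 0 - 4 = -4. Limit = -4.

Final answer: -4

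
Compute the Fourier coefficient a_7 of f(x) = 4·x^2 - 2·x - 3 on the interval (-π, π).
a_7 = (1/π) ∫_{-π}^{π} f(x)·cos(7x) dx.
Evaluate the integral (use parity and integration by parts as needed): a_7 = -16/49.

Final answer: -16/49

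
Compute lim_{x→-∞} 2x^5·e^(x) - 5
The product is a 0·∞ indeterminate form at x → -∞.
Rewrite the product as 2x^5 / e^(-x) (an ∞/∞ form) and apply L'Hôpital, or use the standard hierarchy e^(|x|) ≫ |x^5| as x → -∞.
The indeterminate product → 0, so the limit = -5.

Final answer: -5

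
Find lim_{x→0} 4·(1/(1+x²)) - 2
Direct substitution at x = 0 gives 2.

Final answer: 2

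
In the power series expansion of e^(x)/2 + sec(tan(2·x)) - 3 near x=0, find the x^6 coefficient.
Expand to order 6: e^(x)/2 + sec(tan(2·x)) - 3 = 16939·x^6/480 + x^5/240 + 139·x^4/16 + x^3/12 + 9·x^2/4 + x/2 - 3/2 + O(x^7).
The coefficient of x^6 is 16939/480.

Final answer: 16939/480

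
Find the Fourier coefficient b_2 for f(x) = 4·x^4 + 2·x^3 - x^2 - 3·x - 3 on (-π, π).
b_2 = (1/π) ∫_{-π}^{π} f(x)·sin(2x) dx.
Evaluate the integral (use parity and integration by parts as needed): b_2 = 6 - 2·π^2.

Final answer: 6 - 2·π^2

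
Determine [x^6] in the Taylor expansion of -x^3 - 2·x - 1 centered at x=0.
Expand to order 6: -x^3 - 2·x - 1 = -x^3 - 2·x - 1 + O(x^7).
The coefficient of x^6 is 0.

Final answer: 0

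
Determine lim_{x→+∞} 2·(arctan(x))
Evaluate the dominant behaviour as x → +∞; each term tends to a finite value or vanishes.
Limit = π.

Final answer: π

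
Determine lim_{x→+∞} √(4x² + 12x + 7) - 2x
As x → +∞: multiply by the conjugate to get (12x+7)/(√(4x²+12x+7)+2x); the denominator ~ 4x, so the limit is 12/4 = 3.
Limit = 3.

Final answer: 3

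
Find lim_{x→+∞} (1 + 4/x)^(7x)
As x → +∞: write (1 + 4/x)^(7x) = ((1 + 4/x)^x)^7 → (e^4)^7 = e^28.
Limit = e^(28).

Final answer: e^(28)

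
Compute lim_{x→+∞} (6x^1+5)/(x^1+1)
This is an ∞/∞ indeterminate form as x → +∞.
Divide numerator and denominator by x and let the lower-order terms vanish; the leading terms give 6/1 = 6.
Limit = 6.

Final answer: 6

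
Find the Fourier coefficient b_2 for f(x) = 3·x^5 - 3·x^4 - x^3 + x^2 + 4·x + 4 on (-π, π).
b_2 = (1/π) ∫_{-π}^{π} f(x)·sin(2x) dx.
Evaluate the integral (use parity and integration by parts as needed): b_2 = -3·π^4 - 28 + 16·π^2.

Final answer: -3·π^4 - 28 + 16·π^2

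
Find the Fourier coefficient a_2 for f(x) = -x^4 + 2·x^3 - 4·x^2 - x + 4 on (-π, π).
a_2 = (1/π) ∫_{-π}^{π} f(x)·cos(2x) dx.
Evaluate the integral (use parity and integration by parts as needed): a_2 = -2·π^2 - 1.

Final answer: -2·π^2 - 1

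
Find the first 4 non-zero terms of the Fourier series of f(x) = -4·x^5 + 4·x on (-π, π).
(-952 - 8·π^4 + 160·π^2)·sin(x) + (-20·π^2 + 26 + 4·π^4)·sin(2·x) + (-8·π^4/3 - 104/81 + 160·π^2/27)·sin(3·x) + (-5·π^2/2 - 17/16 + 2·π^4)·sin(4·x)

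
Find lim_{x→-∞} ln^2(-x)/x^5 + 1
The quotient is an ∞/∞ indeterminate form as x → -∞.
Compare growth rates of the dominant terms (exponentials ≫ polynomials ≫ logarithms), or apply L'Hôpital's rule; the quotient → 0.
Adding the constant: 0 + 1 = 1. Limit = 1.

Final answer: 1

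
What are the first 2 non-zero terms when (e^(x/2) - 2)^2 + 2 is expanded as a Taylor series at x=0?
3 - x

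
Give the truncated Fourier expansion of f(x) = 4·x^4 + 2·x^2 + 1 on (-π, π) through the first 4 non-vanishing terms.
(184 - 32·π^2)·cos(x) + (-10 + 8·π^2)·cos(2·x) + (40/27 - 32·π^2/9)·cos(3·x) + 1 + 2·π^2/3 + 4·π^4/5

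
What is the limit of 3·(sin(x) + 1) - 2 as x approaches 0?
Direct substitution at x = 0 gives 1.

Final answer: 1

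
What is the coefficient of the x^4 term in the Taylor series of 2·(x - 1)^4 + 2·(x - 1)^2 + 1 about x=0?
Expand to order 4: 2·(x - 1)^4 + 2·(x - 1)^2 + 1 = 2·x^4 - 8·x^3 + 14·x^2 - 12·x + 5 + O(x^5).
The coefficient of x^4 is 2.

Final answer: 2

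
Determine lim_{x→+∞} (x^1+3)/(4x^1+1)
This is an ∞/∞ indeterminate form as x → +∞.
Divide numerator and denominator by x and let the lower-order terms vanish; the leading terms give 1/4.
Limit = 1/4.

Final answer: 1/4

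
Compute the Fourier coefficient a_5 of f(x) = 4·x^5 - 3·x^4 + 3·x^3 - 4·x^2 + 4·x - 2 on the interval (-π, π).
a_5 = (1/π) ∫_{-π}^{π} f(x)·cos(5x) dx.
Evaluate the integral (use parity and integration by parts as needed): a_5 = 256/625 + 24·π^2/25.

Final answer: 256/625 + 24·π^2/25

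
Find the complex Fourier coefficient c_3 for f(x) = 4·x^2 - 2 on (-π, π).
Compute the real Fourier coefficients first: a_3 = -16/9, b_3 = 0.
Then c_3 = (a_3 − i·b_3)/2 = -8/9.

Final answer: -8/9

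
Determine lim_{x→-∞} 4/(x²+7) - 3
Evaluate the dominant behaviour as x → -∞; each term tends to a finite value or vanishes.
Limit = -3.

Final answer: -3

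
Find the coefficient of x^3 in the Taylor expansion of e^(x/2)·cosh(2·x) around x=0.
Expand to order 3: e^(x/2)·cosh(2·x) = 49·x^3/48 + 17·x^2/8 + x/2 + 1 + O(x^4).
The coefficient of x^3 is 49/48.

Final answer: 49/48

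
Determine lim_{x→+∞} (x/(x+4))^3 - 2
As x → +∞: x/(x+4) = 1/(1 + 4/x) → 1, and the 3rd power of a limit-1 base also → 1; with the additive constant, 1 - 2 = -1.
Limit = -1.

Final answer: -1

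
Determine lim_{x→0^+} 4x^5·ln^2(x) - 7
The product is a 0·∞ indeterminate form at x → 0⁺.
Rewrite the product as 4·ln^2(x) / x^(-5) and apply L'Hôpital, or use the standard hierarchy x^(-5) ≫ |ln x|^2 as x → 0⁺.
The indeterminate product → 0, so the limit = -7.

Final answer: -7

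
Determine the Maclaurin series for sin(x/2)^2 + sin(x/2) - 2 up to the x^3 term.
-x^3/48 + x^2/4 + x/2 - 2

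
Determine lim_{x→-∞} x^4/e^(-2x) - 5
The quotient is an ∞/∞ indeterminate form as x → -∞.
Compare growth rates of the dominant terms (exponentials ≫ polynomials ≫ logarithms), or apply L'Hôpital's rule; the quotient → 0.
Adding the constant: 0 - 5 = -5. Limit = -5.

Final answer: -5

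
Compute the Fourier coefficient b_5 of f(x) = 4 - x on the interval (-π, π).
b_5 = (1/π) ∫_{-π}^{π} f(x)·sin(5x) dx.
Evaluate the integral (use parity and integration by parts as needed): b_5 = -2/5.

Final answer: -2/5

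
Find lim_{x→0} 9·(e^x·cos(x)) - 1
Direct substitution at x = 0 gives 8.

Final answer: 8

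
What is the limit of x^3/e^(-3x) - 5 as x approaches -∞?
The quotient is an ∞/∞ indeterminate form as x → -∞.
Compare growth rates of the dominant terms (exponentials ≫ polynomials ≫ logarithms), or apply L'Hôpital's rule; the quotient → 0.
Adding the constant: 0 - 5 = -5. Limit = -5.

Final answer: -5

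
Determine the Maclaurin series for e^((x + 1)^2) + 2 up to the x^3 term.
10·e·x^3/3 + 3·e·x^2 + 2·e·x + 2 + e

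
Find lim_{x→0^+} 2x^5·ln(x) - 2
The product is a 0·∞ indeterminate form at x → 0⁺.
Rewrite the product as 2·ln(x) / x^(-5) and apply L'Hôpital, or use the standard hierarchy x^(-5) ≫ |ln x| as x → 0⁺.
The indeterminate product → 0, so the limit = -2.

Final answer: -2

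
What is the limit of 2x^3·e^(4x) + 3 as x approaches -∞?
The product is a 0·∞ indeterminate form at x → -∞.
Rewrite the product as 2x^3 / e^(-4x) (an ∞/∞ form) and apply L'Hôpital, or use the standard hierarchy e^(4|x|) ≫ |x^3| as x → -∞.
The indeterminate product → 0, so the limit = 3.

Final answer: 3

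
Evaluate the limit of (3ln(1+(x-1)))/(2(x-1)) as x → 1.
Both numerator and denominator → 0 as x → 1; this is a 0/0 indeterminate form.
Expand each to leading order near x = 1: numerator ~ 3·(x - 1), denominator ~ 2·(x - 1).
The limit of the ratio is 3/2.

Final answer: 3/2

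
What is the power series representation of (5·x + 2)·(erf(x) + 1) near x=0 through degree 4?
-10·x^4/(3·√(π)) - 4·x^3/(3·√(π)) + 10·x^2/√(π) + x·(4/√(π) + 5) + 2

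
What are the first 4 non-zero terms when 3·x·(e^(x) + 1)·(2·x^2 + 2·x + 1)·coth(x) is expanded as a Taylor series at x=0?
29·x^3/2 + 43·x^2/2 + 15·x + 6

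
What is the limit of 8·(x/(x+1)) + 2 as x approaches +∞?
Evaluate the dominant behaviour as x → +∞; each term tends to a finite value or vanishes.
Limit = 10.

Final answer: 10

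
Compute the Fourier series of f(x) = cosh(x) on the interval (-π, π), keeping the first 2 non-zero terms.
-cos(x)·sinh(π)/π + sinh(π)/π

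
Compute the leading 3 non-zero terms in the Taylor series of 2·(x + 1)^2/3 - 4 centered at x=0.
2·x^2/3 + 4·x/3 - 10/3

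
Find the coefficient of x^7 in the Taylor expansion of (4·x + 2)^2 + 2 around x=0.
Expand to order 7: (4·x + 2)^2 + 2 = 16·x^2 + 16·x + 6 + O(x^8).
The coefficient of x^7 is 0.

Final answer: 0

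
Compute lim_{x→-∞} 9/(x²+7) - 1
Evaluate the dominant behaviour as x → -∞; each term tends to a finite value or vanishes.
Limit = -1.

Final answer: -1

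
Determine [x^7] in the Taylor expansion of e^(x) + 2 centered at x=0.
Expand to order 7: e^(x) + 2 = x^7/5040 + x^6/720 + x^5/120 + x^4/24 + x^3/6 + x^2/2 + x + 3 + O(x^8).
The coefficient of x^7 is 1/5040.

Final answer: 1/5040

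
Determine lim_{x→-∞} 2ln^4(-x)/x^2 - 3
The quotient is an ∞/∞ indeterminate form as x → -∞.
Compare growth rates of the dominant terms (exponentials ≫ polynomials ≫ logarithms), or apply L'Hôpital's rule; the quotient → 0.
Adding the constant: 0 - 3 = -3. Limit = -3.

Final answer: -3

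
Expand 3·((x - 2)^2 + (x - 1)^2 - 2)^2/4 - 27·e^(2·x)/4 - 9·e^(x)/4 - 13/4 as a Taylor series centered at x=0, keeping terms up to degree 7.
-11·x^7/64 - 193·x^6/320 - 291·x^5/160 - 51·x^4/32 - 219·x^3/8 + 171·x^2/8 - 171·x/4 - 11/2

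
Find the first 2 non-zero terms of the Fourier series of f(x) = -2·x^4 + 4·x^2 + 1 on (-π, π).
(-112 + 16·π^2)·cos(x) - 2·π^4/5 + 1 + 4·π^2/3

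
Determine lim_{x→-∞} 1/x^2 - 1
Evaluate the dominant behaviour as x → -∞; each term tends to a finite value or vanishes.
Limit = -1.

Final answer: -1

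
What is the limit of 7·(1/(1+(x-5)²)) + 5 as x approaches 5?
Direct substitution at x = 5 gives 12.

Final answer: 12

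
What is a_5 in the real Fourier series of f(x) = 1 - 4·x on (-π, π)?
a_5 = (1/π) ∫_{-π}^{π} f(x)·cos(5x) dx.
Evaluate the integral (use parity and integration by parts as needed): a_5 = 0.

Final answer: 0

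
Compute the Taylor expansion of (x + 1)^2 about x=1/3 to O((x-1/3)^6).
16/9 + 8·(x - 1/3)/3 + (x - 1/3)^2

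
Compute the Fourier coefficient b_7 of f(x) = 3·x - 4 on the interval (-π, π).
b_7 = (1/π) ∫_{-π}^{π} f(x)·sin(7x) dx.
Evaluate the integral (use parity and integration by parts as needed): b_7 = 6/7.

Final answer: 6/7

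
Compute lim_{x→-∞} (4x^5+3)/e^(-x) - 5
The quotient is an ∞/∞ indeterminate form as x → -∞.
Compare growth rates of the dominant terms (exponentials ≫ polynomials ≫ logarithms), or apply L'Hôpital's rule; the quotient → 0.
Adding the constant: 0 - 5 = -5. Limit = -5.

Final answer: -5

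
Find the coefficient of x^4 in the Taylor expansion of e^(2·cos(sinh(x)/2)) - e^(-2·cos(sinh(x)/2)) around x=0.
Expand to order 4: e^(2·cos(sinh(x)/2)) - e^(-2·cos(sinh(x)/2)) = x^4·(-3·e^(2)/64 - 7·e^(-2)/64) + x^2·(-e^(2)/4 - e^(-2)/4) - e^(-2) + e^(2) + O(x^5).
The coefficient of x^4 is -3·e^(2)/64 - 7·e^(-2)/64.

Final answer: -3·e^(2)/64 - 7·e^(-2)/64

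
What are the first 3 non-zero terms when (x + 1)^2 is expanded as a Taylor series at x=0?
x^2 + 2·x + 1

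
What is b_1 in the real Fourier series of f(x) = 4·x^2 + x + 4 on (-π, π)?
b_1 = (1/π) ∫_{-π}^{π} f(x)·sin(1x) dx.
Evaluate the integral (use parity and integration by parts as needed): b_1 = 2.

Final answer: 2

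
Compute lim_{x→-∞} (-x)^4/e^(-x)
This is an ∞/∞ indeterminate form as x → -∞.
Compare growth rates of the dominant terms (exponentials ≫ polynomials ≫ logarithms), or apply L'Hôpital's rule; the quotient → 0.
Limit = 0.

Final answer: 0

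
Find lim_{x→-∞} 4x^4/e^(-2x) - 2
The quotient is an ∞/∞ indeterminate form as x → -∞.
Compare growth rates of the dominant terms (exponentials ≫ polynomials ≫ logarithms), or apply L'Hôpital's rule; the quotient → 0.
Adding the constant: 0 - 2 = -2. Limit = -2.

Final answer: -2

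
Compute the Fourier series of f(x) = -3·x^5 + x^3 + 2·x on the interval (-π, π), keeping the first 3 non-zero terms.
(-728 - 6·π^4 + 122·π^2)·sin(x) + (-16·π^2 + 22 + 3·π^4)·sin(2·x) + (-2·π^4 - 56/27 + 46·π^2/9)·sin(3·x)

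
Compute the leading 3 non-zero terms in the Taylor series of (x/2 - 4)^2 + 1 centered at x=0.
x^2/4 - 4·x + 17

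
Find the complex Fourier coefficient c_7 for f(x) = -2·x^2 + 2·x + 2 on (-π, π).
Compute the real Fourier coefficients first: a_7 = 8/49, b_7 = 4/7.
Then c_7 = (a_7 − i·b_7)/2 = 4/49 - 2·i/7.

Final answer: 4/49 - 2·i/7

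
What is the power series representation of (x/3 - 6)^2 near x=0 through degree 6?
x^2/9 - 4·x + 36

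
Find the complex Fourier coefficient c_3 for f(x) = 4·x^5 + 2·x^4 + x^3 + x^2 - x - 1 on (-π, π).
Compute the real Fourier coefficients first: a_3 = 20/27 - 16·π^2/9, b_3 = -142·π^2/27 + 230/81 + 8·π^4/3.
Then c_3 = (a_3 − i·b_3)/2 = -8·π^2/9 + 10/27 - 4·i·π^4/3 - 115·i/81 + 71·i·π^2/27.

Final answer: -8·π^2/9 + 10/27 - 4·i·π^4/3 - 115·i/81 + 71·i·π^2/27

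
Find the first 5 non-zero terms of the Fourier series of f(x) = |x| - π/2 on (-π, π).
-4·cos(x)/π - 4·cos(3·x)/(9·π) - 4·cos(5·x)/(25·π) - 4·cos(7·x)/(49·π) - 4·cos(9·x)/(81·π)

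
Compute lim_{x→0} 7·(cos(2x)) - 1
Direct substitution at x = 0 gives 6.

Final answer: 6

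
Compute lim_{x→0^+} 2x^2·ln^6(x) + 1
The product is a 0·∞ indeterminate form at x → 0⁺.
Rewrite the product as 2·ln^6(x) / x^(-2) and apply L'Hôpital, or use the standard hierarchy x^(-2) ≫ |ln x|^6 as x → 0⁺.
The indeterminate product → 0, so the limit = 1.

Final answer: 1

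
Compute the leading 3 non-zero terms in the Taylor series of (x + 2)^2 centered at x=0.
x^2 + 4·x + 4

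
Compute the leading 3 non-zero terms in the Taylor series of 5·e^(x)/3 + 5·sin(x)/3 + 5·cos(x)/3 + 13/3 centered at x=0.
5·x^4/36 + 10·x/3 + 23/3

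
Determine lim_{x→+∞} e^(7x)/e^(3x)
This is an ∞/∞ indeterminate form as x → +∞.
Rewrite e^(7x)/e^(3x) = e^((7−3)x) = e^(4x); the exponent coefficient is 4 > 0 so e^(4x) → ∞.
Limit = ∞.

Final answer: ∞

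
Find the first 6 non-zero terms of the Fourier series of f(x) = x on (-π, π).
2·sin(x) - sin(2·x) + 2·sin(3·x)/3 - sin(4·x)/2 + 2·sin(5·x)/5 - sin(6·x)/3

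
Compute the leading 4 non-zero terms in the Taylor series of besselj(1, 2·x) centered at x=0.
-x^7/144 + x^5/12 - x^3/2 + x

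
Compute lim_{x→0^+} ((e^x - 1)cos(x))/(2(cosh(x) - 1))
Both numerator and denominator → 0 as x → 0^+; this is a 0/0 indeterminate form.
Expand each to leading order near x = 0: numerator ~ x, denominator ~ x^2.
The limit of the ratio is ∞.

Final answer: ∞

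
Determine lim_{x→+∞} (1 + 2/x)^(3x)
As x → +∞: write (1 + 2/x)^(3x) = ((1 + 2/x)^x)^3 → (e^2)^3 = e^6.
Limit = e^(6).

Final answer: e^(6)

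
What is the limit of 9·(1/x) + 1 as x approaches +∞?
Evaluate the dominant behaviour as x → +∞; each term tends to a finite value or vanishes.
Limit = 1.

Final answer: 1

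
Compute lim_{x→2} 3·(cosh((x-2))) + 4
Direct substitution at x = 2 gives 7.

Final answer: 7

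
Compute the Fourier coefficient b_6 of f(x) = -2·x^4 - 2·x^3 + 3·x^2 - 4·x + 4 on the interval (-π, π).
b_6 = (1/π) ∫_{-π}^{π} f(x)·sin(6x) dx.
Evaluate the integral (use parity and integration by parts as needed): b_6 = 11/9 + 2·π^2/3.

Final answer: 11/9 + 2·π^2/3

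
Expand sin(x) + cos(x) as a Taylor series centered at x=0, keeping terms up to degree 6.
-x^6/720 + x^5/120 + x^4/24 - x^3/6 - x^2/2 + x + 1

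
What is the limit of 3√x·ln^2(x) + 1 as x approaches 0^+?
The product is a 0·∞ indeterminate form at x → 0⁺.
Rewrite the product as 3·ln^2(x) / x^(-1/2) and apply L'Hôpital, or use the standard hierarchy x^(-1/2) ≫ |ln x|^2 as x → 0⁺.
The indeterminate product → 0, so the limit = 1.

Final answer: 1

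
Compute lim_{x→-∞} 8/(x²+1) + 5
Evaluate the dominant behaviour as x → -∞; each term tends to a finite value or vanishes.
Limit = 5.

Final answer: 5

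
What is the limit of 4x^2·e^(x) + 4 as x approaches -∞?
The product is a 0·∞ indeterminate form at x → -∞.
Rewrite the product as 4x^2 / e^(-x) (an ∞/∞ form) and apply L'Hôpital, or use the standard hierarchy e^(|x|) ≫ |x^2| as x → -∞.
The indeterminate product → 0, so the limit = 4.

Final answer: 4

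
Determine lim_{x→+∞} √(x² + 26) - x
This is an ∞ − ∞ indeterminate form.
Multiply and divide by the conjugate √(x²+26) + x; the x² terms cancel, leaving 26/(√(x²+26)+x) → 0.
Limit = 0.

Final answer: 0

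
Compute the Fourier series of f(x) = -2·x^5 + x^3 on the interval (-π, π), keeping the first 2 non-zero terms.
(-492 - 4·π^4 + 82·π^2)·sin(x) + (-11·π^2 + 33/2 + 2·π^4)·sin(2·x)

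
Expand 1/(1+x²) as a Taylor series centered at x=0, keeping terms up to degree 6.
-x^6 + x^4 - x^2 + 1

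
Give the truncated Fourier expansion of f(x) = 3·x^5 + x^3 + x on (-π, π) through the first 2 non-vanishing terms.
(-118·π^2 + 6·π^4 + 710)·sin(x) + (-3·π^4 - 22 + 14·π^2)·sin(2·x)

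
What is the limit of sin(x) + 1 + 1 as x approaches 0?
Direct substitution at x = 0 gives 2.

Final answer: 2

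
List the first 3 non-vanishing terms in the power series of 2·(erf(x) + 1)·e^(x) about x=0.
x^2·(1 + 4/√(π)) + x·(2 + 4/√(π)) + 2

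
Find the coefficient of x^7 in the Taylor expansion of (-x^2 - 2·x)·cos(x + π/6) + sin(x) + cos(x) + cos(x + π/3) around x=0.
Expand to order 7: (-x^2 - 2·x)·cos(x + π/6) + sin(x) + cos(x) + cos(x + π/3) = x^7·(√(3)/672 + 1/252) + x^6·(1/160 - √(3)/48) + x^5·(-11·√(3)/240 - 3/40) + x^4·(-5/48 + √(3)/4) + x^3·(1/3 + 7·√(3)/12) + x^2·(1/4 - √(3)/2) + x·(1 - 3·√(3)/2) + 3/2 + O(x^8).
The coefficient of x^7 is √(3)/672 + 1/252.

Final answer: √(3)/672 + 1/252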